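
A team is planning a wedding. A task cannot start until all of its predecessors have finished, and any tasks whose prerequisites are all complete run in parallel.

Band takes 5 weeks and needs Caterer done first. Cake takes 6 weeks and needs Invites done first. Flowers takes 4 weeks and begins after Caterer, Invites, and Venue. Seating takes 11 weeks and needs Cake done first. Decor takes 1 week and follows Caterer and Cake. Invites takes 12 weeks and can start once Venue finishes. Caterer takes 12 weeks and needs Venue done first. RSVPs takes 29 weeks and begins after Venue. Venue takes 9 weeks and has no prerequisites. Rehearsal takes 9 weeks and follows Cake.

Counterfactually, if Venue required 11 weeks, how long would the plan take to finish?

Actual critical path: Venue→Invites→Cake→Seating = 9+12+6+11 = 38 ⇒ 38 weeks.
Venue is on the critical path; changing it to 11 makes that path 40 weeks.
No other chain overtakes it, so the finish is 40 weeks.

40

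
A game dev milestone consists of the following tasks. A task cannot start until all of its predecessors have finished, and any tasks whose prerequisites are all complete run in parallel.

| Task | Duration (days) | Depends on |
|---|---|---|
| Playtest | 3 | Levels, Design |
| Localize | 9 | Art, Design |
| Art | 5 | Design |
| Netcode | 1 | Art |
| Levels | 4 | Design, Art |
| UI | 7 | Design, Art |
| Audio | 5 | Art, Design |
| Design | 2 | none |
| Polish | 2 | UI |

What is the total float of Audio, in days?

4

Design→Art→UI→Polish = 2+5+7+2 = 16 sets the makespan at 16 days.
The longest chain containing Audio totals 12 days.
Slack of Audio = 11 − 7 = 4 days.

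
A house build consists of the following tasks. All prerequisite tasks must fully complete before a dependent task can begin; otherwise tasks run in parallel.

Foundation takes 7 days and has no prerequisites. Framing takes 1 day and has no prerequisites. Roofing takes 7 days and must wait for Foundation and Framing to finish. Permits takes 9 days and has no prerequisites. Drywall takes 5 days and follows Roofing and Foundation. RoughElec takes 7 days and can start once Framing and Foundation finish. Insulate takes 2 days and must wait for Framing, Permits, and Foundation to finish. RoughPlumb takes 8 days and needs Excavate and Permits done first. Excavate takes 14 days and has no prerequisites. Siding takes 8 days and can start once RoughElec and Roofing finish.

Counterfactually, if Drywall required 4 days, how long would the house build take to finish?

22

Baseline: Excavate→RoughPlumb = 14+8 = 22 → 22 days.
Drywall has 3 days of float (longest path through it is 19).
The critical path is still Excavate→RoughPlumb; finish is now 22 days.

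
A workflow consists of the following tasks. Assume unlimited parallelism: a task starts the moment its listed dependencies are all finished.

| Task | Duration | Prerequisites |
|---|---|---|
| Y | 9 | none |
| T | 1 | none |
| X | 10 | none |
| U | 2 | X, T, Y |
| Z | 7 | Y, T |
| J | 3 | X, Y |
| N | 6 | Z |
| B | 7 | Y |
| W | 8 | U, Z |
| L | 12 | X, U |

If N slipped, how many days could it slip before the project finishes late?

Critical path: Y→Z→W = 9+7+8 = 24, so the finish is 24 days.
N finishes as early as 22 and must finish by 24.
So N can slip 24 − 22 = 2 days.

2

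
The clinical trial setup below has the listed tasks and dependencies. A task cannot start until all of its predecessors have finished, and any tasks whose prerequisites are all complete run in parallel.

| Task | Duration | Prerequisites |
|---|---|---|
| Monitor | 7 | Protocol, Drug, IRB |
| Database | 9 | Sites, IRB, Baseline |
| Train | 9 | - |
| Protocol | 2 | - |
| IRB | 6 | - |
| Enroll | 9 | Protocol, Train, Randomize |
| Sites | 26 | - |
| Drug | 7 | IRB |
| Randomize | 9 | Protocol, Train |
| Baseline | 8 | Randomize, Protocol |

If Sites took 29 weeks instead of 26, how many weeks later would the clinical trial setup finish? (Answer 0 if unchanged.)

3

The binding path is Sites→Database = 26+9 = 35; finish at 35 weeks.
Since Sites is critical, the +3 change carries straight to that chain (now 38 weeks).
No other chain overtakes it, so the finish is 38 weeks.
Change in finish: 38 − 35 = +3 weeks.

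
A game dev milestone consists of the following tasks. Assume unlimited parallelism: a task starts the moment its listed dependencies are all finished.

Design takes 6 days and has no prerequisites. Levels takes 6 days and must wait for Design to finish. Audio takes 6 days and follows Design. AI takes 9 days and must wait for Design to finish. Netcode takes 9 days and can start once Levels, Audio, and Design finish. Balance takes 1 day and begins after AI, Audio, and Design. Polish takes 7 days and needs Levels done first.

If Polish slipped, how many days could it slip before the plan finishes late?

2

Critical path: Design→Levels→Netcode = 6+6+9 = 21, so the finish is 21 days.
Longest path through Polish: 19 days (earliest finish 19, latest finish 21).
Slack of Polish = 14 − 12 = 2 days.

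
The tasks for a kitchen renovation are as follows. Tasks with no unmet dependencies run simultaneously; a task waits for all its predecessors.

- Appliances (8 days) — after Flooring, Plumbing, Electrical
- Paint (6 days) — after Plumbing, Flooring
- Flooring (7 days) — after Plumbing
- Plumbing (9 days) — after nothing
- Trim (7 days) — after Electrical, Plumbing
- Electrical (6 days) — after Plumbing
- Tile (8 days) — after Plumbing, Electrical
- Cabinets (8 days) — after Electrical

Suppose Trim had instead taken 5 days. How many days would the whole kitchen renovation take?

Actual critical path: Plumbing→Flooring→Appliances = 9+7+8 = 24 ⇒ 24 days.
Trim is off the critical path — its longest chain is 22 days, giving 2 of slack.
That remains the longest chain; total 24 days.

24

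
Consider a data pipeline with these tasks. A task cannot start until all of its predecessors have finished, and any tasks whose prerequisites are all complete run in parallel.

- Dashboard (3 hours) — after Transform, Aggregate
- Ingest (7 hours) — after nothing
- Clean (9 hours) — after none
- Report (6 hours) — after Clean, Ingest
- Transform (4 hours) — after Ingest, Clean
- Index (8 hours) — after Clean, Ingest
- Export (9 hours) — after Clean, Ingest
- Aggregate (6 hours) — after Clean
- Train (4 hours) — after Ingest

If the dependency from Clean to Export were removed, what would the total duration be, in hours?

Original critical path: Clean→Aggregate→Dashboard = 9+6+3 = 18 ⇒ 18 hours.
Without Clean→Export, Export's earliest start moves from 9 to 7.
After: Clean→Aggregate→Dashboard = 9+6+3 = 18 → 18 hours.

18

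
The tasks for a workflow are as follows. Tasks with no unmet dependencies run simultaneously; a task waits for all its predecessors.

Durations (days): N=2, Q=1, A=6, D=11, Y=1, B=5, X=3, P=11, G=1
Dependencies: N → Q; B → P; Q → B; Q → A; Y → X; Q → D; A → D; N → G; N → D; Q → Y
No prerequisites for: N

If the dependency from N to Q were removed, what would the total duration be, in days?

18

With the dependency in place, N→Q→A→D = 2+1+6+11 = 20 sets the finish at 20 days.
Without N→Q, Q's earliest start moves from 2 to 0.
New critical path: Q→A→D = 1+6+11 = 18 ⇒ 18 days.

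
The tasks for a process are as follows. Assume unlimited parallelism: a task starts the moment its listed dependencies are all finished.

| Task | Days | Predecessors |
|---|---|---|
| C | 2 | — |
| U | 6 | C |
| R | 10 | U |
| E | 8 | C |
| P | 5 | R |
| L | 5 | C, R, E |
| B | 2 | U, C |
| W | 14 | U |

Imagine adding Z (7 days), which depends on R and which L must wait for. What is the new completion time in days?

30

Originally the plan takes 23 days.
With Z inserted, L now waits for max(C, R, E, Z).
New critical path: C→U→R→Z→L = 2+6+10+7+5 = 30 ⇒ 30 days.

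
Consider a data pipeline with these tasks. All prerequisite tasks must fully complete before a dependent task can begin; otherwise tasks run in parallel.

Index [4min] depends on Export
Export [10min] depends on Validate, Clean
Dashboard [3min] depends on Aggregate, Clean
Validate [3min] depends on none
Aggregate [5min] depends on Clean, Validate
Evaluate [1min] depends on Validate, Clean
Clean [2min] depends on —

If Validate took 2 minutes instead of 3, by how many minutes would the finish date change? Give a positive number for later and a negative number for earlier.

Actual critical path: Validate→Export→Index = 3+10+4 = 17 ⇒ 17 minutes.
Validate lies on that path, so at 2 minutes the path becomes 16 minutes.
The binding chain switches to Clean→Export→Index = 2+10+4 = 16; finish 16 minutes.
Change in finish: 16 − 17 = -1 minutes.

-1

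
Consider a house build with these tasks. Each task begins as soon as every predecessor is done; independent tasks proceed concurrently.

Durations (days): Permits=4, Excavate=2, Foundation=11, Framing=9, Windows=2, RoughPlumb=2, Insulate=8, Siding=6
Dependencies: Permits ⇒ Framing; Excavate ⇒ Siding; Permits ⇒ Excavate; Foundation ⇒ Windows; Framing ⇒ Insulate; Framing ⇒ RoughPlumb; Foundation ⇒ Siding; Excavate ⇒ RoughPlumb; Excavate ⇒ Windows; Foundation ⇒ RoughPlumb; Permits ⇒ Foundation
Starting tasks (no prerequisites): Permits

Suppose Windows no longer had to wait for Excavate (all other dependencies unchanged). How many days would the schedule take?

Original critical path: Permits→Foundation→Siding = 4+11+6 = 21 ⇒ 21 days.
Dropping Excavate→Windows doesn't change Windows's earliest start (15); another predecessor still binds.
New critical path: Permits→Foundation→Siding = 4+11+6 = 21 ⇒ 21 days.

21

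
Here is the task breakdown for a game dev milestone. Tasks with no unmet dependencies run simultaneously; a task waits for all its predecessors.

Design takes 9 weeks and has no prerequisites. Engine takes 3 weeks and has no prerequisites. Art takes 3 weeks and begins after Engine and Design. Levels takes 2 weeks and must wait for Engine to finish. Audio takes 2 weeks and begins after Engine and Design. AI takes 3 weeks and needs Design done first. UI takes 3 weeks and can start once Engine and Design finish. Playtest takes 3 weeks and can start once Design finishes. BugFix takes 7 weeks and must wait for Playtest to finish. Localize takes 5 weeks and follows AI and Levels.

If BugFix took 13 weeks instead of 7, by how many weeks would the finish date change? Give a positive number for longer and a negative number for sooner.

6

The binding path is Design→Playtest→BugFix = 9+3+7 = 19; finish at 19 weeks.
BugFix is on the critical path; changing it to 13 makes that path 25 weeks.
The critical path is still Design→Playtest→BugFix; finish is now 25 weeks.
Change in finish: 25 − 19 = +6 weeks.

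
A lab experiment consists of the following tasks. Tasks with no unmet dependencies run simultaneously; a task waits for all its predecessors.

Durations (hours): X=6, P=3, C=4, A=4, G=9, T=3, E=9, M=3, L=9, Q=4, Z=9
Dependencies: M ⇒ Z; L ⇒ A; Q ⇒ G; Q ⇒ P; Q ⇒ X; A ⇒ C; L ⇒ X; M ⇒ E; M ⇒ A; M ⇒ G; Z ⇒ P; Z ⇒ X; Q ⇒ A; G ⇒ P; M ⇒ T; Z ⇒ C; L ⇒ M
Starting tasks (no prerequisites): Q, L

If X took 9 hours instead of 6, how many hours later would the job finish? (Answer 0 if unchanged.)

3

Critical path before the change: L→M→Z→X = 9+3+9+6 = 27 giving 27 hours.
X lies on that path, so at 9 hours the path becomes 30 hours.
No other chain overtakes it, so the finish is 30 hours.
Change in finish: 30 − 27 = +3 hours.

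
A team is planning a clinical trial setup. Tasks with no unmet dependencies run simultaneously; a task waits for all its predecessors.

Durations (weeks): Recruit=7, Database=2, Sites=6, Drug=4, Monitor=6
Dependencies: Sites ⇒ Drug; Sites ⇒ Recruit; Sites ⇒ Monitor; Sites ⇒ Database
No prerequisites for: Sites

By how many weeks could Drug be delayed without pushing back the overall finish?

3

The longest chain is Sites→Recruit = 6+7 = 13; overall finish 13 weeks.
The longest chain containing Drug totals 10 weeks.
So Drug can slip 13 − 10 = 3 weeks.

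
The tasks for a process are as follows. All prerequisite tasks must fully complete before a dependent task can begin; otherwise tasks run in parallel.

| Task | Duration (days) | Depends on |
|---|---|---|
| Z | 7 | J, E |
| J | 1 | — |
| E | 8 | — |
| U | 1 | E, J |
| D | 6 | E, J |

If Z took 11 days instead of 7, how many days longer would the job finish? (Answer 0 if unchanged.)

Critical path before the change: E→Z = 8+7 = 15 giving 15 days.
Since Z is critical, the +4 change carries straight to that chain (now 19 days).
That remains the longest chain; total 19 days.
Change in finish: 19 − 15 = +4 days.

4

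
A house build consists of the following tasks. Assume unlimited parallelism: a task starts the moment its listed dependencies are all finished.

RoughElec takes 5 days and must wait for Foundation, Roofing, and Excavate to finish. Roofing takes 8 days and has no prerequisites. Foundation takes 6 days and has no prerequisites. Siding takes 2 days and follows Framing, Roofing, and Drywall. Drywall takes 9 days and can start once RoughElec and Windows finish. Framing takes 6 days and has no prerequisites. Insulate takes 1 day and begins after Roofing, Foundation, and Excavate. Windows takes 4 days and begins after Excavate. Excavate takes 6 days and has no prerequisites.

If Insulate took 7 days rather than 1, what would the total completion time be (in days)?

Baseline: Roofing→RoughElec→Drywall→Siding = 8+5+9+2 = 24 → 24 days.
Insulate has 15 days of float (longest path through it is 9).
That remains the longest chain; total 24 days.

24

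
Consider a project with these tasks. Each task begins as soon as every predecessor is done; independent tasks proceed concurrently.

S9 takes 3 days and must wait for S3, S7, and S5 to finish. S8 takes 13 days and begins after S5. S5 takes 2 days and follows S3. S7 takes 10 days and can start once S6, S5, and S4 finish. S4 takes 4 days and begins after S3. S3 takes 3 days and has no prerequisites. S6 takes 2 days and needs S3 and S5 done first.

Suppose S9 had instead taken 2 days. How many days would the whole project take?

19

The binding path is S3→S4→S7→S9 = 3+4+10+3 = 20; finish at 20 days.
S9 lies on that path, so at 2 days the path becomes 19 days.
That remains the longest chain; total 19 days.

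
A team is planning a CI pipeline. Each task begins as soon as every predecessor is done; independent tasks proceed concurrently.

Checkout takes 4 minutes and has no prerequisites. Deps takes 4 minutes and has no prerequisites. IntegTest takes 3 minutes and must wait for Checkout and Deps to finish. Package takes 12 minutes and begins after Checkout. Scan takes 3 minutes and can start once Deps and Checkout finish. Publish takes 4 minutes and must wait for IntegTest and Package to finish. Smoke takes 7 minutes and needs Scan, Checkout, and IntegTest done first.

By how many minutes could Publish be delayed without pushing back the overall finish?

The longest chain is Checkout→Package→Publish = 4+12+4 = 20; overall finish 20 minutes.
The longest chain containing Publish totals 20 minutes.
Slack of Publish = 16 − 16 = 0 minutes.

0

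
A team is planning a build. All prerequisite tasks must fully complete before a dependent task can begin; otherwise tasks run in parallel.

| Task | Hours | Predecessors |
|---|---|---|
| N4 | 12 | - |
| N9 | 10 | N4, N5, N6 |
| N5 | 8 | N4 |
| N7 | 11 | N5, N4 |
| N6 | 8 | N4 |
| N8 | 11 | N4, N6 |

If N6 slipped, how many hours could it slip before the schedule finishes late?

0

N4→N5→N7 = 12+8+11 = 31 sets the makespan at 31 hours.
N6 finishes as early as 20 and must finish by 20.
Slack of N6 = 12 − 12 = 0 hours.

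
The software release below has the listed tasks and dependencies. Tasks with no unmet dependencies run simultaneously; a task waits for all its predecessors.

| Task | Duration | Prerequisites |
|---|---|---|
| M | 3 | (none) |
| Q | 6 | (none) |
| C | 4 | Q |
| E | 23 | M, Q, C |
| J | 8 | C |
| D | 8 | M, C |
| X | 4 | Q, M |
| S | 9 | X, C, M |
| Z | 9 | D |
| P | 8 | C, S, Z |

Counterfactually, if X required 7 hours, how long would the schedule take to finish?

The binding path is Q→C→D→Z→P = 6+4+8+9+8 = 35; finish at 35 hours.
The longest path through X is only 27 hours, so X has float 8.
That remains the longest chain; total 35 hours.

35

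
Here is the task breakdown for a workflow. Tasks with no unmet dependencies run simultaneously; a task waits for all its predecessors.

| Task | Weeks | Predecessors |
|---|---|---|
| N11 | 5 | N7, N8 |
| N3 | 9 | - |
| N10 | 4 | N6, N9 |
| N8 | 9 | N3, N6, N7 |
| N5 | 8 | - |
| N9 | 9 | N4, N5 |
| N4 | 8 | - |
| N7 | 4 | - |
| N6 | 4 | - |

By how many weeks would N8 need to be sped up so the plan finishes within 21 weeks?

2

Current finish: 23 weeks; target: 21.
N8 is on every critical path, so each week cut from N8 cuts the finish by one (this holds down to a finish of 21).
Need 23 − 21 = 2 weeks off N8 → N8 becomes 7 weeks, finish becomes 21.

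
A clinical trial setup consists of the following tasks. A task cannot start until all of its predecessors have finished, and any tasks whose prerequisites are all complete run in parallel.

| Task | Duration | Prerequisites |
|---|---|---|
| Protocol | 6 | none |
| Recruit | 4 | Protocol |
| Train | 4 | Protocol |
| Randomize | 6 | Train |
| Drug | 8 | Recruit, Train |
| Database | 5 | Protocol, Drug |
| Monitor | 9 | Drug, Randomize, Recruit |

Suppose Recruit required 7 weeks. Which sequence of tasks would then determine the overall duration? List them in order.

Protocol, Recruit, Drug, Monitor

Actual critical path: Protocol→Recruit→Drug→Monitor = 6+4+8+9 = 27 ⇒ 27 weeks.
Since Recruit is critical, the +3 change carries straight to that chain (now 30 weeks).
No other chain overtakes it, so the finish is 30 weeks.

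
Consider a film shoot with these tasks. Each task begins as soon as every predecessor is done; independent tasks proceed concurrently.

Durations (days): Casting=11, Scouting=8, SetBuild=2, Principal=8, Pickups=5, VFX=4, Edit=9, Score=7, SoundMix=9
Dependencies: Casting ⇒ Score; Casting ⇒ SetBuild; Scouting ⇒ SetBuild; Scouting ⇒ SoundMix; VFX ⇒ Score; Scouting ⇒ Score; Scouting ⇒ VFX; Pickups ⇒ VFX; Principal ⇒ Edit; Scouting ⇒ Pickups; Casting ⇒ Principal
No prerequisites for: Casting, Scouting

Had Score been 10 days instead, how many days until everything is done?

28

Critical path before the change: Casting→Principal→Edit = 11+8+9 = 28 giving 28 days.
Score is off the critical path — its longest chain is 24 days, giving 4 of slack.
The critical path is still Casting→Principal→Edit; finish is now 28 days.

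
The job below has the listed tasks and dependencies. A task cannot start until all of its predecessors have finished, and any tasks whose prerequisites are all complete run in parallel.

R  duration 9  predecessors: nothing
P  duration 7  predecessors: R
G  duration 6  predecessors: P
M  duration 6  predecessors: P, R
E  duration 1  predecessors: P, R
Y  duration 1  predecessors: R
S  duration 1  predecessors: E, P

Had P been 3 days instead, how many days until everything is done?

18

Baseline: R→P→G = 9+7+6 = 22 → 22 days.
P lies on that path, so at 3 days the path becomes 18 days.
The critical path is still R→P→G; finish is now 18 days.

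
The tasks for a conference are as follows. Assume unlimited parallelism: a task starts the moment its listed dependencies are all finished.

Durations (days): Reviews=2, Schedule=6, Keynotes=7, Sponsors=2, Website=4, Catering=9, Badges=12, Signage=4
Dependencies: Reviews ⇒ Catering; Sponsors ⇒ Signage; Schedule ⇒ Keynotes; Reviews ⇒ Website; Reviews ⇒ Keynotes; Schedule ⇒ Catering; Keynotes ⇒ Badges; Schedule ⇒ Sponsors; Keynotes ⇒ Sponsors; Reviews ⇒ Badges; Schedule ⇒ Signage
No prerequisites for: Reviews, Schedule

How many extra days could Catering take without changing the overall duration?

10

The longest chain is Schedule→Keynotes→Badges = 6+7+12 = 25; overall finish 25 days.
Catering finishes as early as 15 and must finish by 25.
Float = 25 − 15 = 10.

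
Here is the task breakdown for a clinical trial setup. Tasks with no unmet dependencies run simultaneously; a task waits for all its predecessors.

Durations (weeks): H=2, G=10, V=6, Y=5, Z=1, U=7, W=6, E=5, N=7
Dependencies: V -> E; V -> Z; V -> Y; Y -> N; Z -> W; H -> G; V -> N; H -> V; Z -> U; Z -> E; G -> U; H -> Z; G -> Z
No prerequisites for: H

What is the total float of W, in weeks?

H→G→Z→U = 2+10+1+7 = 20 sets the makespan at 20 weeks.
The longest chain containing W totals 19 weeks.
So W can slip 20 − 19 = 1 week.

1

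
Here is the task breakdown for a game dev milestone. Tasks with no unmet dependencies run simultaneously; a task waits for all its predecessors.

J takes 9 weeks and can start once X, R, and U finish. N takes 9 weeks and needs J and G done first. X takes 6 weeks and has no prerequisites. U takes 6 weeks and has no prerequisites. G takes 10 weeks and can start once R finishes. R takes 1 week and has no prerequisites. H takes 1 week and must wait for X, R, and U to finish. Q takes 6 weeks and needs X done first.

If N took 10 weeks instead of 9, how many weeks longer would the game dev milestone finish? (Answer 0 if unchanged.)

Critical path before the change: U→J→N = 6+9+9 = 24 giving 24 weeks.
N is on the critical path; changing it to 10 makes that path 25 weeks.
The critical path is still U→J→N; finish is now 25 weeks.
Change in finish: 25 − 24 = +1 weeks.

1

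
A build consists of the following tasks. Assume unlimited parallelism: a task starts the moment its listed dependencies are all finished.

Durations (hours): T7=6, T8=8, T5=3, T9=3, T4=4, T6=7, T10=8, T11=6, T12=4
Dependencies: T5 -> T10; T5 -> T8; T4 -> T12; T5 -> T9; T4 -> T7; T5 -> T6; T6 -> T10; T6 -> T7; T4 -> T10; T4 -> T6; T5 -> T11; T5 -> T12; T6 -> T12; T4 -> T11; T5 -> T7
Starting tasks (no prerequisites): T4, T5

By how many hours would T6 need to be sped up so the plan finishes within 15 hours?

Current finish: 19 hours; target: 15.
T6 is on every critical path, so each hour cut from T6 cuts the finish by one (this holds down to a finish of 13).
Need 19 − 15 = 4 hours off T6 → T6 becomes 3 hours, finish becomes 15.

4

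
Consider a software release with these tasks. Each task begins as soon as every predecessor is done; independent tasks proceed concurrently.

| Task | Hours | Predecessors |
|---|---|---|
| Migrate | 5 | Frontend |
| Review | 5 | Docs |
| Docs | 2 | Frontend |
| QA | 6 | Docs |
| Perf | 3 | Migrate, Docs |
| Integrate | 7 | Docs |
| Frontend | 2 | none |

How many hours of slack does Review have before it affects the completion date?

Frontend→Docs→Integrate = 2+2+7 = 11 sets the makespan at 11 hours.
The longest chain containing Review totals 9 hours.
Slack of Review = 6 − 4 = 2 hours.

2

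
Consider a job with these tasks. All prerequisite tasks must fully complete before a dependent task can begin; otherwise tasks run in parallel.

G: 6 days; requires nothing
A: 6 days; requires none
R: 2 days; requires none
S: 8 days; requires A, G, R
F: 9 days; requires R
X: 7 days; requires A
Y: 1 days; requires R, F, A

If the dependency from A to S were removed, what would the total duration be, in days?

Before: longest chain G→S = 6+8 = 14, finish 14.
Dropping A→S doesn't change S's earliest start (6); another predecessor still binds.
After: G→S = 6+8 = 14 → 14 days.

14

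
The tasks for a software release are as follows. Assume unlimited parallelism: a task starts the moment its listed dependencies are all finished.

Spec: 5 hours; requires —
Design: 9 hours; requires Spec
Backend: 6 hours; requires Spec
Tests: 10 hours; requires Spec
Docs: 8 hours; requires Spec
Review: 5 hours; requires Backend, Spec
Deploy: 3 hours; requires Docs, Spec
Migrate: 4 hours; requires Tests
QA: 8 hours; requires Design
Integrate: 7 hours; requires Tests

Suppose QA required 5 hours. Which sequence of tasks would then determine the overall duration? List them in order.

Critical path before the change: Spec→Design→QA = 5+9+8 = 22 giving 22 hours.
QA is on the critical path; changing it to 5 makes that path 19 hours.
New critical path: Spec→Tests→Integrate = 5+10+7 = 22 ⇒ 22 hours.

Spec, Tests, Integrate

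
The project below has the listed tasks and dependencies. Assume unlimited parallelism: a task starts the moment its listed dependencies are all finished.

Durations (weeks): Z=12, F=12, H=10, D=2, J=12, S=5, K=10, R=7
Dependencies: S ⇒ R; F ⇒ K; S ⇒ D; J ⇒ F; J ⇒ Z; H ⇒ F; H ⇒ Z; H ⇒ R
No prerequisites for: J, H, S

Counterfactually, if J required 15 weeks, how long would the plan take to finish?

37

The binding path is J→F→K = 12+12+10 = 34; finish at 34 weeks.
J is on the critical path; changing it to 15 makes that path 37 weeks.
No other chain overtakes it, so the finish is 37 weeks.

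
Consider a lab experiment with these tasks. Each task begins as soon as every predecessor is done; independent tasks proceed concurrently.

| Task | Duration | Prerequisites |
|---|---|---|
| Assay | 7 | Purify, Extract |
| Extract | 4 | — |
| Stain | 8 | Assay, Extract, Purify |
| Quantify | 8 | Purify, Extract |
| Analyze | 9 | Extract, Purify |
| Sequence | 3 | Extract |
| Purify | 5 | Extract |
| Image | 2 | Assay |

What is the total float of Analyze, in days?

Extract→Purify→Assay→Stain = 4+5+7+8 = 24 sets the makespan at 24 days.
Longest path through Analyze: 18 days (earliest finish 18, latest finish 24).
Float = 24 − 18 = 6.

6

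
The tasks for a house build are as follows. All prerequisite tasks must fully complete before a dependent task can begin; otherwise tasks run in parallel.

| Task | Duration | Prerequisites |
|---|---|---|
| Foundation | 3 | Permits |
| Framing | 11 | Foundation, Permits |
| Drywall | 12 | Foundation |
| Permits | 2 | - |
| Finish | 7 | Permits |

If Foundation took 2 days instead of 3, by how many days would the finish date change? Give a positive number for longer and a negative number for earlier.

Actual critical path: Permits→Foundation→Drywall = 2+3+12 = 17 ⇒ 17 days.
Foundation lies on that path, so at 2 days the path becomes 16 days.
That remains the longest chain; total 16 days.
Change in finish: 16 − 17 = -1 days.

-1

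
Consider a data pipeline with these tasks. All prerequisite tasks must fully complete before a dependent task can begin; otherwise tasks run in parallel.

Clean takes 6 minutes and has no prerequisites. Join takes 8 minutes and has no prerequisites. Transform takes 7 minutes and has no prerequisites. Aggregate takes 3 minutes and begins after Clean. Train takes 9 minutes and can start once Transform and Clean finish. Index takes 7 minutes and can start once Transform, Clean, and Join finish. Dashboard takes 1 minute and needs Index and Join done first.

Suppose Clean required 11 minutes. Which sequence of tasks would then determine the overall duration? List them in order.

Clean, Train

Baseline: Join→Index→Dashboard = 8+7+1 = 16 → 16 minutes.
Clean has 1 minute of float (longest path through it is 15).
New critical path: Clean→Train = 11+9 = 20 ⇒ 20 minutes.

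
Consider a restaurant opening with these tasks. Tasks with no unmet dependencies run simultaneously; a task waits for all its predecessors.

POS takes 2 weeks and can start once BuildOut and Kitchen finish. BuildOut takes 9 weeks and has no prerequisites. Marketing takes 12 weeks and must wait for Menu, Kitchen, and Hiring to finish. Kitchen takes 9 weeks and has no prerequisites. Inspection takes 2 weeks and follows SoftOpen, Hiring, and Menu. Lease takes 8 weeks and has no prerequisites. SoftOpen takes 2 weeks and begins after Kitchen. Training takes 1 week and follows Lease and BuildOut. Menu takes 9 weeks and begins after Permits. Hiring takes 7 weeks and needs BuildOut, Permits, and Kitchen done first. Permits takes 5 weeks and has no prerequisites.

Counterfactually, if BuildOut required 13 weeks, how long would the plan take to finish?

32

The binding path is BuildOut→Hiring→Marketing = 9+7+12 = 28; finish at 28 weeks.
BuildOut is on the critical path; changing it to 13 makes that path 32 weeks.
No other chain overtakes it, so the finish is 32 weeks.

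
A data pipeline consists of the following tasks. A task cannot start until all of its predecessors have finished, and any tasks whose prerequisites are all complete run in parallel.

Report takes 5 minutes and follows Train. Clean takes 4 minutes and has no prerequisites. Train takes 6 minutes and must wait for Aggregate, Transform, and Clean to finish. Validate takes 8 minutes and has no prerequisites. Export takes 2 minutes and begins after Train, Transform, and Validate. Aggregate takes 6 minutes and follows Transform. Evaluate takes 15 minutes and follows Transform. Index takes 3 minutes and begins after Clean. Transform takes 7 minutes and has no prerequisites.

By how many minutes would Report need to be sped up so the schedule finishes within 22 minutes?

2

Current finish: 24 minutes; target: 22.
Report is on every critical path, so each minute cut from Report cuts the finish by one (this holds down to a finish of 22).
Need 24 − 22 = 2 minutes off Report → Report becomes 3 minutes, finish becomes 22.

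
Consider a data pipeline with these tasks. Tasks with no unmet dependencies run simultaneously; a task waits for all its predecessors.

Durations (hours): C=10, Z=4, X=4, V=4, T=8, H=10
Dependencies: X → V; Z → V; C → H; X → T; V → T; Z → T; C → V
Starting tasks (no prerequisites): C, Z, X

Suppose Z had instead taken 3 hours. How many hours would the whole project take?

Critical path before the change: C→V→T = 10+4+8 = 22 giving 22 hours.
Z is off the critical path — its longest chain is 16 hours, giving 6 of slack.
The critical path is still C→V→T; finish is now 22 hours.

22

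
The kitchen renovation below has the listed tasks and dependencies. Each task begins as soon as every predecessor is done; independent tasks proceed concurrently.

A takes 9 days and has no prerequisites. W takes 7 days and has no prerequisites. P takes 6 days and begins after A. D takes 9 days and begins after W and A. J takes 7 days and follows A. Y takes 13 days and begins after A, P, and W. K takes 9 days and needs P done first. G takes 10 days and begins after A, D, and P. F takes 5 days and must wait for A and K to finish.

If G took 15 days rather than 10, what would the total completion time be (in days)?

33

Actual critical path: A→P→K→F = 9+6+9+5 = 29 ⇒ 29 days.
G has 1 day of float (longest path through it is 28).
New critical path: A→D→G = 9+9+15 = 33 ⇒ 33 days.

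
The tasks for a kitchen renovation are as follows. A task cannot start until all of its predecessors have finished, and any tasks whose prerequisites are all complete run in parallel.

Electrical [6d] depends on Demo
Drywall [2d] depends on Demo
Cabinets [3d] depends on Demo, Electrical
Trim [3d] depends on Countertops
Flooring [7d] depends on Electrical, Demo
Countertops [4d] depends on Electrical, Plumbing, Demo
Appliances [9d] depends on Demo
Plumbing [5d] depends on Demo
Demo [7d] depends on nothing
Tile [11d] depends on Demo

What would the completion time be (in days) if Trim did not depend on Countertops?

Before: longest chain Demo→Electrical→Flooring = 7+6+7 = 20, finish 20.
Without Countertops→Trim, Trim's earliest start moves from 17 to 0.
The longest chain is now Demo→Electrical→Flooring = 7+6+7 = 20, so the plan takes 20 days.

20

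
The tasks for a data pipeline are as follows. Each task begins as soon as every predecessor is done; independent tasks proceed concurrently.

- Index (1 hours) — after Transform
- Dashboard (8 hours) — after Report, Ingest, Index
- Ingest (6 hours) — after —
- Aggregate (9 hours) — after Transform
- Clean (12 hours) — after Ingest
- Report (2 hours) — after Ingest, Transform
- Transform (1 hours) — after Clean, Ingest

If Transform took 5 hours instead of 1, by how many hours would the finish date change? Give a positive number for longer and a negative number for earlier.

Actual critical path: Ingest→Clean→Transform→Report→Dashboard = 6+12+1+2+8 = 29 ⇒ 29 hours.
Since Transform is critical, the +4 change carries straight to that chain (now 33 hours).
That remains the longest chain; total 33 hours.
Change in finish: 33 − 29 = +4 hours.

4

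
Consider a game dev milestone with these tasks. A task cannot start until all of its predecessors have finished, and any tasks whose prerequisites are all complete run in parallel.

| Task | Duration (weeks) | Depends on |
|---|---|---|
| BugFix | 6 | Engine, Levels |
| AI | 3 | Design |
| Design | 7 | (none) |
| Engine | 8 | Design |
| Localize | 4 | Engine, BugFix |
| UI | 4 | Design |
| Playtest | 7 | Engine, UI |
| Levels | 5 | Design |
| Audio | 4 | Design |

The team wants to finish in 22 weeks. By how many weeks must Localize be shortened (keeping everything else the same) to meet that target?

Current finish: 25 weeks; target: 22.
Localize is on every critical path, so each week cut from Localize cuts the finish by one (this holds down to a finish of 22).
Need 25 − 22 = 3 weeks off Localize → Localize becomes 1 week, finish becomes 22.

3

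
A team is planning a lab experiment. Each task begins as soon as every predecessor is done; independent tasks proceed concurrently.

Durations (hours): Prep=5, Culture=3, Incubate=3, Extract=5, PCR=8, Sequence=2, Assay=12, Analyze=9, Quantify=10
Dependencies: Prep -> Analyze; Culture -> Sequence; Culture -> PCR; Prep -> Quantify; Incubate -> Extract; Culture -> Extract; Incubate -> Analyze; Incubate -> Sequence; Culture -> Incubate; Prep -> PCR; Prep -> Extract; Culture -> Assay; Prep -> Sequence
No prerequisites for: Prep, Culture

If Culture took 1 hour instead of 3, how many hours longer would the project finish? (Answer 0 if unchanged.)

0

Critical path before the change: Culture→Incubate→Analyze = 3+3+9 = 15 giving 15 hours.
Since Culture is critical, the -2 change carries straight to that chain (now 13 hours).
Now Prep→Quantify = 5+10 = 15 is longest, so the finish becomes 15 hours.
Change in finish: 15 − 15 = +0 hours.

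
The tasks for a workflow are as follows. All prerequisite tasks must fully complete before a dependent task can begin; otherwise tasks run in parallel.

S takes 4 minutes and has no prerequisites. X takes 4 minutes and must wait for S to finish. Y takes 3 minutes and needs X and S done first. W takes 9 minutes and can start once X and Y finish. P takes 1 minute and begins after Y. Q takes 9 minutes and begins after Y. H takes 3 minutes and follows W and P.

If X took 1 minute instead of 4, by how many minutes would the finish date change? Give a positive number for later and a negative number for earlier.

-3

The binding path is S→X→Y→W→H = 4+4+3+9+3 = 23; finish at 23 minutes.
Since X is critical, the -3 change carries straight to that chain (now 20 minutes).
No other chain overtakes it, so the finish is 20 minutes.
Change in finish: 20 − 23 = -3 minutes.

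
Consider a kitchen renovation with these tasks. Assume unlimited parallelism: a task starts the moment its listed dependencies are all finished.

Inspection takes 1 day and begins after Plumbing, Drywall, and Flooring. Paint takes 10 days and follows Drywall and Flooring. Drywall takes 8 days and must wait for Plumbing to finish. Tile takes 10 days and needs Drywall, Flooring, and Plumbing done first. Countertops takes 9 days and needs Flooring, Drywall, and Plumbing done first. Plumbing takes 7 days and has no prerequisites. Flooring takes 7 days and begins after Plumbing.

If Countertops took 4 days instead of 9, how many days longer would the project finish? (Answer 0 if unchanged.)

0

Baseline: Plumbing→Drywall→Paint = 7+8+10 = 25 → 25 days.
Countertops is off the critical path — its longest chain is 24 days, giving 1 of slack.
No other chain overtakes it, so the finish is 25 days.
Change in finish: 25 − 25 = +0 days.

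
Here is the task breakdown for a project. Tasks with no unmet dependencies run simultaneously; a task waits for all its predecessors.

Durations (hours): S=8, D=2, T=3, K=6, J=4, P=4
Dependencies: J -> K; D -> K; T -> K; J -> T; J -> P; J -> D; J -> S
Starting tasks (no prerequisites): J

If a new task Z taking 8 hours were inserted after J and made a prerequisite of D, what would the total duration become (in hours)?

Originally the project takes 13 hours.
With Z inserted, D now waits for max(J, Z).
New critical path: J→Z→D→K = 4+8+2+6 = 20 ⇒ 20 hours.

20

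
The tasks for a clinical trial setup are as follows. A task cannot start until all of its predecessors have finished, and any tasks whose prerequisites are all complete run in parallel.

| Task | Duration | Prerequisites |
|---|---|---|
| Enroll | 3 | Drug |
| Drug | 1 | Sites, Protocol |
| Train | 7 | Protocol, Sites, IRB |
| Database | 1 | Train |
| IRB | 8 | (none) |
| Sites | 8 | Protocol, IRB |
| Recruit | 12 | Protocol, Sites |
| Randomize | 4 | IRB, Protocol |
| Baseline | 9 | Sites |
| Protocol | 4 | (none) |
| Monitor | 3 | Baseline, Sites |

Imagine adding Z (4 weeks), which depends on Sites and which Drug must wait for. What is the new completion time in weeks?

Originally the clinical trial setup takes 28 weeks.
With Z inserted, Drug now waits for max(Sites, Protocol, Z).
New critical path: IRB→Sites→Recruit = 8+8+12 = 28 ⇒ 28 weeks.

28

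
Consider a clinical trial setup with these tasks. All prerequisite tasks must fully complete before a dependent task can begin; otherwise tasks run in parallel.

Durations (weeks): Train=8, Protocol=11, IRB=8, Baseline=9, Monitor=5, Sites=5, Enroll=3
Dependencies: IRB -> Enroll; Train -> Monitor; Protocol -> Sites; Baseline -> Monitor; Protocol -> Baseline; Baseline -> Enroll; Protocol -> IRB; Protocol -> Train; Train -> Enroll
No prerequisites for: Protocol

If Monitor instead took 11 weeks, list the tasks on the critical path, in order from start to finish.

Critical path before the change: Protocol→Baseline→Monitor = 11+9+5 = 25 giving 25 weeks.
Monitor lies on that path, so at 11 weeks the path becomes 31 weeks.
No other chain overtakes it, so the finish is 31 weeks.

Protocol, Baseline, Monitor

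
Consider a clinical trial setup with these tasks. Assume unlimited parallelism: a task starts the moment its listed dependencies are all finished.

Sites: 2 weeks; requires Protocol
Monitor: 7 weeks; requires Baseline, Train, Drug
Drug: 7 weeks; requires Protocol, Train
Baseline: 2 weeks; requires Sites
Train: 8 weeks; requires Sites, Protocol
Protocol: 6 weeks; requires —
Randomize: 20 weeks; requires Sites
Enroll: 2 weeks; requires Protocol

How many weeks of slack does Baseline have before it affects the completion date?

Critical path: Protocol→Sites→Train→Drug→Monitor = 6+2+8+7+7 = 30, so the finish is 30 weeks.
Longest path through Baseline: 17 weeks (earliest finish 10, latest finish 23).
So Baseline can slip 23 − 10 = 13 weeks.

13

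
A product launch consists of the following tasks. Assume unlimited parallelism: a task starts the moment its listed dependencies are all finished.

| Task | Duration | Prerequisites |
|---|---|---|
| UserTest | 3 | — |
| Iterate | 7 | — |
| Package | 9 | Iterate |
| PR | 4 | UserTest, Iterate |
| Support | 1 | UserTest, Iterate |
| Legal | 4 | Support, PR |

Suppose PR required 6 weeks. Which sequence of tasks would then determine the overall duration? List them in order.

Iterate, PR, Legal

Critical path before the change: Iterate→Package = 7+9 = 16 giving 16 weeks.
The longest path through PR is only 15 weeks, so PR has float 1.
New critical path: Iterate→PR→Legal = 7+6+4 = 17 ⇒ 17 weeks.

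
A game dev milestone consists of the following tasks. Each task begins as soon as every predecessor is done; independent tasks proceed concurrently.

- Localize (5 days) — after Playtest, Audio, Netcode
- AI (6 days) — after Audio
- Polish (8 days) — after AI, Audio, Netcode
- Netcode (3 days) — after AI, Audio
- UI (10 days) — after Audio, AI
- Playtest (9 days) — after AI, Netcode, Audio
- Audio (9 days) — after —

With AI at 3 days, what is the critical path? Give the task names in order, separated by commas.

Audio, AI, Netcode, Playtest, Localize

Critical path before the change: Audio→AI→Netcode→Playtest→Localize = 9+6+3+9+5 = 32 giving 32 days.
AI lies on that path, so at 3 days the path becomes 29 days.
The critical path is still Audio→AI→Netcode→Playtest→Localize; finish is now 29 days.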